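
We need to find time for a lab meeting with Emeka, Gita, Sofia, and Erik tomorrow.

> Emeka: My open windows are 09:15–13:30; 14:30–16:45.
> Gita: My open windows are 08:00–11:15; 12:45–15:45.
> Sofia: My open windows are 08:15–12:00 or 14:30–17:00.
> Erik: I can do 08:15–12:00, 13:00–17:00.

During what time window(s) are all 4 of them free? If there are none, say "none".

09:15-11:15, 14:30-15:45

Emeka ∩ Gita: 09:15-11:15, 12:45-13:30, 14:30-15:45.
Emeka ∩ Gita ∩ Sofia: 09:15-11:15, 14:30-15:45.
Emeka ∩ Gita ∩ Sofia ∩ Erik: 09:15-11:15, 14:30-15:45.
Those are the intersection windows.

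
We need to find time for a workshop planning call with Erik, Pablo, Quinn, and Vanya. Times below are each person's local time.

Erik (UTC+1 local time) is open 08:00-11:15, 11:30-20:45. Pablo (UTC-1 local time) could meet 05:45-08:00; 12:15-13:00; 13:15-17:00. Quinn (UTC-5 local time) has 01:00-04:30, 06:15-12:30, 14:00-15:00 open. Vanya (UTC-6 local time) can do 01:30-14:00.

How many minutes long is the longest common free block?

195

Erik in UTC: 07:00-10:15, 10:30-19:45 (subtract 1h to convert from UTC+1).
Pablo in UTC: 06:45-09:00, 13:15-14:00, 14:15-18:00 (add 1h to convert from UTC-1).
Quinn in UTC: 06:00-09:30, 11:15-17:30, 19:00-20:00 (add 5h to convert from UTC-5).
Vanya in UTC: 07:30-20:00 (add 6h to convert from UTC-6).
Erik ∩ Pablo: 07:00-09:00, 13:15-14:00, 14:15-18:00.
Erik ∩ Pablo ∩ Quinn: 07:00-09:00, 13:15-14:00, 14:15-17:30.
Erik ∩ Pablo ∩ Quinn ∩ Vanya: 07:30-09:00, 13:15-14:00, 14:15-17:30.
The longest is 14:15-17:30 at 195 minutes.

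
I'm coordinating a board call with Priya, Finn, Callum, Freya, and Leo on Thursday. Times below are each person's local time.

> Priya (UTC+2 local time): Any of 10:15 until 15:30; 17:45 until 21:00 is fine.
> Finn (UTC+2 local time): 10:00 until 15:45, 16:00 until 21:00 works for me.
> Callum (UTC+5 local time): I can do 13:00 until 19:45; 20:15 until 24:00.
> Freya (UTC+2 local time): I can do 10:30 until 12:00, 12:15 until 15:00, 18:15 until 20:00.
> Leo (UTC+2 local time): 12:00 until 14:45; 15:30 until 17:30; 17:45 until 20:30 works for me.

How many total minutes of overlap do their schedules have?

255

Priya in UTC: 08:15-13:30, 15:45-19:00 (subtract 2h to convert from UTC+2).
Finn in UTC: 08:00-13:45, 14:00-19:00 (subtract 2h to convert from UTC+2).
Callum in UTC: 08:00-14:45, 15:15-19:00 (subtract 5h to convert from UTC+5).
Freya in UTC: 08:30-10:00, 10:15-13:00, 16:15-18:00 (subtract 2h to convert from UTC+2).
Leo in UTC: 10:00-12:45, 13:30-15:30, 15:45-18:30 (subtract 2h to convert from UTC+2).
Priya ∩ Finn: 08:15-13:30, 15:45-19:00.
Priya ∩ Finn ∩ Callum: 08:15-13:30, 15:45-19:00.
Priya ∩ Finn ∩ Callum ∩ Freya: 08:30-10:00, 10:15-13:00, 16:15-18:00.
Priya ∩ Finn ∩ Callum ∩ Freya ∩ Leo: 10:15-12:45, 16:15-18:00.
Those are the intersection windows.
Summing the common windows: 150 + 105 = 255 minutes.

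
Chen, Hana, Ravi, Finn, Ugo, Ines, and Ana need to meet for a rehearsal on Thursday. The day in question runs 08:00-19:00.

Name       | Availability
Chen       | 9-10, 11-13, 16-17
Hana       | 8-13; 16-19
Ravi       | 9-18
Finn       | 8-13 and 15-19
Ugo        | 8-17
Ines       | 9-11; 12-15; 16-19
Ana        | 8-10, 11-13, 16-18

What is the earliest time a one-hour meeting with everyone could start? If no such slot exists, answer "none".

Chen ∩ Hana: 09:00-10:00, 11:00-13:00, 16:00-17:00.
Chen ∩ Hana ∩ Ravi: 09:00-10:00, 11:00-13:00, 16:00-17:00.
Chen ∩ Hana ∩ Ravi ∩ Finn: 09:00-10:00, 11:00-13:00, 16:00-17:00.
Chen ∩ Hana ∩ Ravi ∩ Finn ∩ Ugo: 09:00-10:00, 11:00-13:00, 16:00-17:00.
Chen ∩ Hana ∩ Ravi ∩ Finn ∩ Ugo ∩ Ines: 09:00-10:00, 12:00-13:00, 16:00-17:00.
Chen ∩ Hana ∩ Ravi ∩ Finn ∩ Ugo ∩ Ines ∩ Ana: 09:00-10:00, 12:00-13:00, 16:00-17:00.
The first common window of at least 60 minutes is 09:00-10:00, so the earliest start is 09:00.

09:00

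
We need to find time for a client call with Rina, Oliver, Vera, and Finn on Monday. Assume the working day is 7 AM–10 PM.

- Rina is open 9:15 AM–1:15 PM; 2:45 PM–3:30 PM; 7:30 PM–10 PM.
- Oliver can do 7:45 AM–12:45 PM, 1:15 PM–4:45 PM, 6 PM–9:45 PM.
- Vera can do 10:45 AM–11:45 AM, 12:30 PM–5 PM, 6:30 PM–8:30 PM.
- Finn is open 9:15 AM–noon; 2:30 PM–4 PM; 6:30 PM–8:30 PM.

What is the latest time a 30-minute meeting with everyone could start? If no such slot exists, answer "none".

20:00

Rina ∩ Oliver: 09:15-12:45, 14:45-15:30, 19:30-21:45.
Rina ∩ Oliver ∩ Vera: 10:45-11:45, 12:30-12:45, 14:45-15:30, 19:30-20:30.
Rina ∩ Oliver ∩ Vera ∩ Finn: 10:45-11:45, 14:45-15:30, 19:30-20:30.
The last common window of at least 30 minutes is 19:30-20:30; a 30-minute meeting can start as late as 20:00 and still end by 20:30.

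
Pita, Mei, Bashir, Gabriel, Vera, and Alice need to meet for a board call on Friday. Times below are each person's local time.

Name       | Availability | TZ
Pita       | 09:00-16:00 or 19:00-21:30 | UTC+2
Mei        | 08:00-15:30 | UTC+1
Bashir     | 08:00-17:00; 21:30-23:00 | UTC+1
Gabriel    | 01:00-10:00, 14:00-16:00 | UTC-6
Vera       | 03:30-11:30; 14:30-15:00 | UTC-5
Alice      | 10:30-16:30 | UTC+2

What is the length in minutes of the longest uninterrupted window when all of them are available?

330

Pita in UTC: 07:00-14:00, 17:00-19:30 (subtract 2h to convert from UTC+2).
Mei in UTC: 07:00-14:30 (subtract 1h to convert from UTC+1).
Bashir in UTC: 07:00-16:00, 20:30-22:00 (subtract 1h to convert from UTC+1).
Gabriel in UTC: 07:00-16:00, 20:00-22:00 (add 6h to convert from UTC-6).
Vera in UTC: 08:30-16:30, 19:30-20:00 (add 5h to convert from UTC-5).
Alice in UTC: 08:30-14:30 (subtract 2h to convert from UTC+2).
Pita ∩ Mei: 07:00-14:00.
Pita ∩ Mei ∩ Bashir: 07:00-14:00.
Pita ∩ Mei ∩ Bashir ∩ Gabriel: 07:00-14:00.
Pita ∩ Mei ∩ Bashir ∩ Gabriel ∩ Vera: 08:30-14:00.
Pita ∩ Mei ∩ Bashir ∩ Gabriel ∩ Vera ∩ Alice: 08:30-14:00.
Those are the intersection windows.
The longest is 08:30-14:00 at 330 minutes.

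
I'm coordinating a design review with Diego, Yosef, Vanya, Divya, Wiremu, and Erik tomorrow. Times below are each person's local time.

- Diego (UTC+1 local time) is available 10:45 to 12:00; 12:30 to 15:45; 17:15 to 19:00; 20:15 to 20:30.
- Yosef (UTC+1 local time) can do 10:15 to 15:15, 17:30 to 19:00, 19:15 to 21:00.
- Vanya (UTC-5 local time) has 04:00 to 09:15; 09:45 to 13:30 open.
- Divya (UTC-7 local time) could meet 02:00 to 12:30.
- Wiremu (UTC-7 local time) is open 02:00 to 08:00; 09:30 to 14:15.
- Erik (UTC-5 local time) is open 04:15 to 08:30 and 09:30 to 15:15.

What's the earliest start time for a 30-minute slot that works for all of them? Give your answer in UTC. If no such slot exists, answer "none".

09:45

Diego in UTC: 09:45-11:00, 11:30-14:45, 16:15-18:00, 19:15-19:30 (subtract 1h to convert from UTC+1).
Yosef in UTC: 09:15-14:15, 16:30-18:00, 18:15-20:00 (subtract 1h to convert from UTC+1).
Vanya in UTC: 09:00-14:15, 14:45-18:30 (add 5h to convert from UTC-5).
Divya in UTC: 09:00-19:30 (add 7h to convert from UTC-7).
Wiremu in UTC: 09:00-15:00, 16:30-21:15 (add 7h to convert from UTC-7).
Erik in UTC: 09:15-13:30, 14:30-20:15 (add 5h to convert from UTC-5).
Diego ∩ Yosef: 09:45-11:00, 11:30-14:15, 16:30-18:00, 19:15-19:30.
Diego ∩ Yosef ∩ Vanya: 09:45-11:00, 11:30-14:15, 16:30-18:00.
Diego ∩ Yosef ∩ Vanya ∩ Divya: 09:45-11:00, 11:30-14:15, 16:30-18:00.
Diego ∩ Yosef ∩ Vanya ∩ Divya ∩ Wiremu: 09:45-11:00, 11:30-14:15, 16:30-18:00.
Diego ∩ Yosef ∩ Vanya ∩ Divya ∩ Wiremu ∩ Erik: 09:45-11:00, 11:30-13:30, 16:30-18:00.
The first common window of at least 30 minutes is 09:45-11:00, so the earliest start is 09:45.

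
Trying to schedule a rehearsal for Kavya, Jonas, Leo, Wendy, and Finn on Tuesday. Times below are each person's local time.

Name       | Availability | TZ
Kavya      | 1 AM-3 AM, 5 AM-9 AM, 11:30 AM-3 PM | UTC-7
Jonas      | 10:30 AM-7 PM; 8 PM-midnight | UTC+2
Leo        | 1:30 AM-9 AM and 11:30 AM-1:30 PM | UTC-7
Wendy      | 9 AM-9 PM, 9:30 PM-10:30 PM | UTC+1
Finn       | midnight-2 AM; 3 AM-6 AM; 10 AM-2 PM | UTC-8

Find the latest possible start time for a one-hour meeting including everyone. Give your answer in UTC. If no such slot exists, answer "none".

Kavya in UTC: 08:00-10:00, 12:00-16:00, 18:30-22:00 (add 7h to convert from UTC-7).
Jonas in UTC: 08:30-17:00, 18:00-22:00 (subtract 2h to convert from UTC+2).
Leo in UTC: 08:30-16:00, 18:30-20:30 (add 7h to convert from UTC-7).
Wendy in UTC: 08:00-20:00, 20:30-21:30 (subtract 1h to convert from UTC+1).
Finn in UTC: 08:00-10:00, 11:00-14:00, 18:00-22:00 (add 8h to convert from UTC-8).
Kavya ∩ Jonas: 08:30-10:00, 12:00-16:00, 18:30-22:00.
Kavya ∩ Jonas ∩ Leo: 08:30-10:00, 12:00-16:00, 18:30-20:30.
Kavya ∩ Jonas ∩ Leo ∩ Wendy: 08:30-10:00, 12:00-16:00, 18:30-20:00.
Kavya ∩ Jonas ∩ Leo ∩ Wendy ∩ Finn: 08:30-10:00, 12:00-14:00, 18:30-20:00.
The last common window of at least 60 minutes is 18:30-20:00; a 60-minute meeting can start as late as 19:00 and still end by 20:00.

19:00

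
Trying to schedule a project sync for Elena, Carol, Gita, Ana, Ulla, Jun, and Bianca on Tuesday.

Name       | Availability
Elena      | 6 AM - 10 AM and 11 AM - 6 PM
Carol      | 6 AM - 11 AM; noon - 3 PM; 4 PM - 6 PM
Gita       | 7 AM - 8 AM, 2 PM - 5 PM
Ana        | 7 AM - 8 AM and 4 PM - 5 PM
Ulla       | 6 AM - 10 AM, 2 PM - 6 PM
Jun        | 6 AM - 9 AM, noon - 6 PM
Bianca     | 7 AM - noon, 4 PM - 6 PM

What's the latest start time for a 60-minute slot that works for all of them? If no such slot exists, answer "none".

Elena ∩ Carol: 06:00-10:00, 12:00-15:00, 16:00-18:00.
Elena ∩ Carol ∩ Gita: 07:00-08:00, 14:00-15:00, 16:00-17:00.
Elena ∩ Carol ∩ Gita ∩ Ana: 07:00-08:00, 16:00-17:00.
Elena ∩ Carol ∩ Gita ∩ Ana ∩ Ulla: 07:00-08:00, 16:00-17:00.
Elena ∩ Carol ∩ Gita ∩ Ana ∩ Ulla ∩ Jun: 07:00-08:00, 16:00-17:00.
Elena ∩ Carol ∩ Gita ∩ Ana ∩ Ulla ∩ Jun ∩ Bianca: 07:00-08:00, 16:00-17:00.
So the common availability across everyone is 07:00-08:00, 16:00-17:00.
The last common window of at least 60 minutes is 16:00-17:00; a 60-minute meeting can start as late as 16:00 and still end by 17:00.

16:00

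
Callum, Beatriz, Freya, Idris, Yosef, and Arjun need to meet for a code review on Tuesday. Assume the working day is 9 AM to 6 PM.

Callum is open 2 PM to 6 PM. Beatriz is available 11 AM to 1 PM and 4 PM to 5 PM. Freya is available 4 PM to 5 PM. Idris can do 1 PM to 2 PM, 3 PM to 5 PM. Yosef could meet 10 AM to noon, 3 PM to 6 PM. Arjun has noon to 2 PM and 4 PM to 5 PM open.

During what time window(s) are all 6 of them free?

Callum ∩ Beatriz: 16:00-17:00.
Callum ∩ Beatriz ∩ Freya: 16:00-17:00.
Callum ∩ Beatriz ∩ Freya ∩ Idris: 16:00-17:00.
Callum ∩ Beatriz ∩ Freya ∩ Idris ∩ Yosef: 16:00-17:00.
Callum ∩ Beatriz ∩ Freya ∩ Idris ∩ Yosef ∩ Arjun: 16:00-17:00.

16:00-17:00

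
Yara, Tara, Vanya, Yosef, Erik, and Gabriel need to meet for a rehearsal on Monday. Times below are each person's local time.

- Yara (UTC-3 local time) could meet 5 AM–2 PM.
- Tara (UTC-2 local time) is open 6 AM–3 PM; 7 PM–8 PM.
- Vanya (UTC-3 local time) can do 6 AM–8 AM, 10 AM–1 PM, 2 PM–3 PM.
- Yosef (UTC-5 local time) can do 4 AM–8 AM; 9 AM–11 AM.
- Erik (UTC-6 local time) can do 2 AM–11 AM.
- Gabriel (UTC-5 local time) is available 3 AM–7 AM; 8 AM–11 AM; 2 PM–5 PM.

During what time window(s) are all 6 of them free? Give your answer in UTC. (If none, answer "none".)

09:00-11:00, 14:00-16:00

Yara in UTC: 08:00-17:00 (add 3h to convert from UTC-3).
Tara in UTC: 08:00-17:00, 21:00-22:00 (add 2h to convert from UTC-2).
Vanya in UTC: 09:00-11:00, 13:00-16:00, 17:00-18:00 (add 3h to convert from UTC-3).
Yosef in UTC: 09:00-13:00, 14:00-16:00 (add 5h to convert from UTC-5).
Erik in UTC: 08:00-17:00 (add 6h to convert from UTC-6).
Gabriel in UTC: 08:00-12:00, 13:00-16:00, 19:00-22:00 (add 5h to convert from UTC-5).
Yara ∩ Tara: 08:00-17:00.
Yara ∩ Tara ∩ Vanya: 09:00-11:00, 13:00-16:00.
Yara ∩ Tara ∩ Vanya ∩ Yosef: 09:00-11:00, 14:00-16:00.
Yara ∩ Tara ∩ Vanya ∩ Yosef ∩ Erik: 09:00-11:00, 14:00-16:00.
Yara ∩ Tara ∩ Vanya ∩ Yosef ∩ Erik ∩ Gabriel: 09:00-11:00, 14:00-16:00.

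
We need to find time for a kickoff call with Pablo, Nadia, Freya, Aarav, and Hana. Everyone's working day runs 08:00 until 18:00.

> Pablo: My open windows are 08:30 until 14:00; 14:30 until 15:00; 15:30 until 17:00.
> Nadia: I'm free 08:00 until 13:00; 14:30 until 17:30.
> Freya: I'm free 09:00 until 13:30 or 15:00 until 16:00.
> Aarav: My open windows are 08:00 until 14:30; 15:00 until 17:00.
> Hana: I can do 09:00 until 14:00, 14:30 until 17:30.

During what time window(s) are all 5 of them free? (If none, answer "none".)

Pablo ∩ Nadia: 08:30-13:00, 14:30-15:00, 15:30-17:00.
Pablo ∩ Nadia ∩ Freya: 09:00-13:00, 15:30-16:00.
Pablo ∩ Nadia ∩ Freya ∩ Aarav: 09:00-13:00, 15:30-16:00.
Pablo ∩ Nadia ∩ Freya ∩ Aarav ∩ Hana: 09:00-13:00, 15:30-16:00.
Those are the intersection windows.

09:00-13:00, 15:30-16:00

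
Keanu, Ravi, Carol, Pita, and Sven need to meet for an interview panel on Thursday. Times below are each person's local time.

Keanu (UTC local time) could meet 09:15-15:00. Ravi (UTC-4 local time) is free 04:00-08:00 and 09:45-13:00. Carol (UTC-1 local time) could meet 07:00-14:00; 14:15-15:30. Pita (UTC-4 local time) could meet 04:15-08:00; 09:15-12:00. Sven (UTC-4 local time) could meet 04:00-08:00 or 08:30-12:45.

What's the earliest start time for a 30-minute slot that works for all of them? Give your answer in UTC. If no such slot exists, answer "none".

09:15

Keanu in UTC: 09:15-15:00.
Ravi in UTC: 08:00-12:00, 13:45-17:00 (add 4h to convert from UTC-4).
Carol in UTC: 08:00-15:00, 15:15-16:30 (add 1h to convert from UTC-1).
Pita in UTC: 08:15-12:00, 13:15-16:00 (add 4h to convert from UTC-4).
Sven in UTC: 08:00-12:00, 12:30-16:45 (add 4h to convert from UTC-4).
Keanu ∩ Ravi: 09:15-12:00, 13:45-15:00.
Keanu ∩ Ravi ∩ Carol: 09:15-12:00, 13:45-15:00.
Keanu ∩ Ravi ∩ Carol ∩ Pita: 09:15-12:00, 13:45-15:00.
Keanu ∩ Ravi ∩ Carol ∩ Pita ∩ Sven: 09:15-12:00, 13:45-15:00.
Those are the intersection windows.
The first common window of at least 30 minutes is 09:15-12:00, so the earliest start is 09:15.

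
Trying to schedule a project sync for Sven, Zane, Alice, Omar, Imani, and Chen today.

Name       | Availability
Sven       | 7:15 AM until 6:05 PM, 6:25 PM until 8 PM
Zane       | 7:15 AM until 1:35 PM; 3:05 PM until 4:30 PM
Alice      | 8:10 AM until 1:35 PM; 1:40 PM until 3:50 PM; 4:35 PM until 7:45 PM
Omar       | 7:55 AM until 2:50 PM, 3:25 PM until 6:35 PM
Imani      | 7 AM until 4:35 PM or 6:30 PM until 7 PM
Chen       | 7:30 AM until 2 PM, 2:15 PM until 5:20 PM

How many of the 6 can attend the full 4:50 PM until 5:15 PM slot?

4

Sven, Alice, Omar, and Chen can make the full 16:50-17:15 slot — that's 4.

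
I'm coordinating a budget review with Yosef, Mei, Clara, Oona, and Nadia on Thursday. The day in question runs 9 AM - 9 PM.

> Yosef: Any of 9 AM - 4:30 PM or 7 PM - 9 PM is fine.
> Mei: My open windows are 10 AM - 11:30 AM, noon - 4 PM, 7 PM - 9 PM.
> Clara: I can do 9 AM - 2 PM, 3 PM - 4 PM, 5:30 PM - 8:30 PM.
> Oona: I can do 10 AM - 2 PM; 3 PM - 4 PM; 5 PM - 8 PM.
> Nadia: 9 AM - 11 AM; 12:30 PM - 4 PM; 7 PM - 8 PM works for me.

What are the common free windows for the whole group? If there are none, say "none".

10:00-11:00, 12:30-14:00, 15:00-16:00, 19:00-20:00

Yosef ∩ Mei: 10:00-11:30, 12:00-16:00, 19:00-21:00.
Yosef ∩ Mei ∩ Clara: 10:00-11:30, 12:00-14:00, 15:00-16:00, 19:00-20:30.
Yosef ∩ Mei ∩ Clara ∩ Oona: 10:00-11:30, 12:00-14:00, 15:00-16:00, 19:00-20:00.
Yosef ∩ Mei ∩ Clara ∩ Oona ∩ Nadia: 10:00-11:00, 12:30-14:00, 15:00-16:00, 19:00-20:00.
So the common availability across everyone is 10:00-11:00, 12:30-14:00, 15:00-16:00, 19:00-20:00.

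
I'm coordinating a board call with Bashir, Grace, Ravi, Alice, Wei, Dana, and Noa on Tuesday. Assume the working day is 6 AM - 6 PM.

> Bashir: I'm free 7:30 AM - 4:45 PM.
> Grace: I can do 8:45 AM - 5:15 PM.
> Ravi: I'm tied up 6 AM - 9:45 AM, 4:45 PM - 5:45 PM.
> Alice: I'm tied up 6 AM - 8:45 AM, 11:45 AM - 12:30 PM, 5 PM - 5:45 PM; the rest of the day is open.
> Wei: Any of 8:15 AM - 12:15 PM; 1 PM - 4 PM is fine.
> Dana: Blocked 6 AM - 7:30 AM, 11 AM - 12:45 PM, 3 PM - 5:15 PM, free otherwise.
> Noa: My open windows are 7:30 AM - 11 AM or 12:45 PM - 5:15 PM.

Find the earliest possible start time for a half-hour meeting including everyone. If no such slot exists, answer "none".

09:45

Bashir free: 07:30-16:45.
Grace free: 08:45-17:15.
Ravi free: 09:45-16:45, 17:45-18:00 (invert busy blocks within the working day).
Alice free: 08:45-11:45, 12:30-17:00, 17:45-18:00 (invert busy blocks within the working day).
Wei free: 08:15-12:15, 13:00-16:00.
Dana free: 07:30-11:00, 12:45-15:00, 17:15-18:00 (invert busy blocks within the working day).
Noa free: 07:30-11:00, 12:45-17:15.
Bashir ∩ Grace: 08:45-16:45.
Bashir ∩ Grace ∩ Ravi: 09:45-16:45.
Bashir ∩ Grace ∩ Ravi ∩ Alice: 09:45-11:45, 12:30-16:45.
Bashir ∩ Grace ∩ Ravi ∩ Alice ∩ Wei: 09:45-11:45, 13:00-16:00.
Bashir ∩ Grace ∩ Ravi ∩ Alice ∩ Wei ∩ Dana: 09:45-11:00, 13:00-15:00.
Bashir ∩ Grace ∩ Ravi ∩ Alice ∩ Wei ∩ Dana ∩ Noa: 09:45-11:00, 13:00-15:00.
The first common window of at least 30 minutes is 09:45-11:00, so the earliest start is 09:45.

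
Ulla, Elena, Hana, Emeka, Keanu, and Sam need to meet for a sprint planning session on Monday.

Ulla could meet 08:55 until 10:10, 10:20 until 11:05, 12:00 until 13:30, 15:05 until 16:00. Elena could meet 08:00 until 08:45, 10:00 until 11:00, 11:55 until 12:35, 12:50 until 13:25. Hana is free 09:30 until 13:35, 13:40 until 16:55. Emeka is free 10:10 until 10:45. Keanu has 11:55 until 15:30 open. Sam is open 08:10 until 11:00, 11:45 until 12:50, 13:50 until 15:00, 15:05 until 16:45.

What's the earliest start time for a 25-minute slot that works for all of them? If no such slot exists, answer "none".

Ulla ∩ Elena: 10:00-10:10, 10:20-11:00, 12:00-12:35, 12:50-13:25.
Ulla ∩ Elena ∩ Hana: 10:00-10:10, 10:20-11:00, 12:00-12:35, 12:50-13:25.
Ulla ∩ Elena ∩ Hana ∩ Emeka: 10:20-10:45.
Ulla ∩ Elena ∩ Hana ∩ Emeka ∩ Keanu: ∅.
Ulla ∩ Elena ∩ Hana ∩ Emeka ∩ Keanu ∩ Sam: ∅.
There is no time when everyone is free.
No common window is at least 25 minutes long.

none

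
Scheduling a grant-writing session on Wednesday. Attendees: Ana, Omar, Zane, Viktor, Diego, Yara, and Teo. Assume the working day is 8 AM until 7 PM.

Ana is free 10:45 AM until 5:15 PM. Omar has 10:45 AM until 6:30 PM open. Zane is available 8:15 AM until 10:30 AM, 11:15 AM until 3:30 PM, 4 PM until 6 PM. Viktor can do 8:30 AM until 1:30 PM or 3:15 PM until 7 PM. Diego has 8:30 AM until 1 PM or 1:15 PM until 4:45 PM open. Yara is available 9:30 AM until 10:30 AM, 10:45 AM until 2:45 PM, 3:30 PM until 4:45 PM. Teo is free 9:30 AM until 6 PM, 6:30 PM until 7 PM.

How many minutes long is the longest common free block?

Ana ∩ Omar: 10:45-17:15.
Ana ∩ Omar ∩ Zane: 11:15-15:30, 16:00-17:15.
Ana ∩ Omar ∩ Zane ∩ Viktor: 11:15-13:30, 15:15-15:30, 16:00-17:15.
Ana ∩ Omar ∩ Zane ∩ Viktor ∩ Diego: 11:15-13:00, 13:15-13:30, 15:15-15:30, 16:00-16:45.
Ana ∩ Omar ∩ Zane ∩ Viktor ∩ Diego ∩ Yara: 11:15-13:00, 13:15-13:30, 16:00-16:45.
Ana ∩ Omar ∩ Zane ∩ Viktor ∩ Diego ∩ Yara ∩ Teo: 11:15-13:00, 13:15-13:30, 16:00-16:45.
So the common availability across everyone is 11:15-13:00, 13:15-13:30, 16:00-16:45.
The longest is 11:15-13:00 at 105 minutes.

105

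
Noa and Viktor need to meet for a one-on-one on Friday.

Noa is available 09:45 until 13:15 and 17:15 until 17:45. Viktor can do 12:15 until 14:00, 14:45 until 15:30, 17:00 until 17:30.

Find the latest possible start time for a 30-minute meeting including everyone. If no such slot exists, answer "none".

Noa ∩ Viktor: 12:15-13:15, 17:15-17:30.
The last common window of at least 30 minutes is 12:15-13:15; a 30-minute meeting can start as late as 12:45 and still end by 13:15.

12:45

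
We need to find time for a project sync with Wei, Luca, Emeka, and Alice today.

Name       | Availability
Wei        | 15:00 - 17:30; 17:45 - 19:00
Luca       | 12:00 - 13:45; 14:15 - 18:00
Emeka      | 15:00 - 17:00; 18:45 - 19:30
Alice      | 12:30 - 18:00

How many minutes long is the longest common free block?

120

Wei ∩ Luca: 15:00-17:30, 17:45-18:00.
Wei ∩ Luca ∩ Emeka: 15:00-17:00.
Wei ∩ Luca ∩ Emeka ∩ Alice: 15:00-17:00.
The longest is 15:00-17:00 at 120 minutes.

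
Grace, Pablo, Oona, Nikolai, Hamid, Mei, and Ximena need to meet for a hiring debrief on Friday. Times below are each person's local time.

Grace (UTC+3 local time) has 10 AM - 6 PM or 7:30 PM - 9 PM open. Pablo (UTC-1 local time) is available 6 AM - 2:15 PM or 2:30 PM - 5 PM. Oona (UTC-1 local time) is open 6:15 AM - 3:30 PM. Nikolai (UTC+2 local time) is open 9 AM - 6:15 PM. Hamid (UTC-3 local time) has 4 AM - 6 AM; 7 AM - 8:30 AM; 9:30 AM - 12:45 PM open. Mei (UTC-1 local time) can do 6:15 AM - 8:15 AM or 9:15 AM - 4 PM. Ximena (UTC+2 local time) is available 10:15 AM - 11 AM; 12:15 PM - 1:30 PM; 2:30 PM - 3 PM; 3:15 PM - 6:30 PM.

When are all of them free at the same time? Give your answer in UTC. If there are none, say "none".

Grace in UTC: 07:00-15:00, 16:30-18:00 (subtract 3h to convert from UTC+3).
Pablo in UTC: 07:00-15:15, 15:30-18:00 (add 1h to convert from UTC-1).
Oona in UTC: 07:15-16:30 (add 1h to convert from UTC-1).
Nikolai in UTC: 07:00-16:15 (subtract 2h to convert from UTC+2).
Hamid in UTC: 07:00-09:00, 10:00-11:30, 12:30-15:45 (add 3h to convert from UTC-3).
Mei in UTC: 07:15-09:15, 10:15-17:00 (add 1h to convert from UTC-1).
Ximena in UTC: 08:15-09:00, 10:15-11:30, 12:30-13:00, 13:15-16:30 (subtract 2h to convert from UTC+2).
Grace ∩ Pablo: 07:00-15:00, 16:30-18:00.
Grace ∩ Pablo ∩ Oona: 07:15-15:00.
Grace ∩ Pablo ∩ Oona ∩ Nikolai: 07:15-15:00.
Grace ∩ Pablo ∩ Oona ∩ Nikolai ∩ Hamid: 07:15-09:00, 10:00-11:30, 12:30-15:00.
Grace ∩ Pablo ∩ Oona ∩ Nikolai ∩ Hamid ∩ Mei: 07:15-09:00, 10:15-11:30, 12:30-15:00.
Grace ∩ Pablo ∩ Oona ∩ Nikolai ∩ Hamid ∩ Mei ∩ Ximena: 08:15-09:00, 10:15-11:30, 12:30-13:00, 13:15-15:00.

08:15-09:00, 10:15-11:30, 12:30-13:00, 13:15-15:00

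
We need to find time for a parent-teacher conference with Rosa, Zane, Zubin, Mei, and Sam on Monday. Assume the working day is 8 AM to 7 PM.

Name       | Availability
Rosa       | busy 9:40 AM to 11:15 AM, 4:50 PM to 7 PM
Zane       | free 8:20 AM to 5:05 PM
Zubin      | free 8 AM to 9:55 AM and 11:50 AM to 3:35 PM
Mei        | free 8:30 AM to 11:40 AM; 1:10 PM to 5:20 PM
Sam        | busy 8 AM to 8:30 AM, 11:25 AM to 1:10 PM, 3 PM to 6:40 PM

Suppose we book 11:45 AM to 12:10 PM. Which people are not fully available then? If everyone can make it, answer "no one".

Rosa free: 08:00-09:40, 11:15-16:50 (invert busy blocks within the working day).
Zane free: 08:20-17:05.
Zubin free: 08:00-09:55, 11:50-15:35.
Mei free: 08:30-11:40, 13:10-17:20.
Sam free: 08:30-11:25, 13:10-15:00, 18:40-19:00 (invert busy blocks within the working day).
Rosa: free for 11:45-12:10. Zane: free for 11:45-12:10. Zubin: not fully free for 11:45-12:10. Mei: not fully free for 11:45-12:10. Sam: not fully free for 11:45-12:10.

Mei, Sam, Zubin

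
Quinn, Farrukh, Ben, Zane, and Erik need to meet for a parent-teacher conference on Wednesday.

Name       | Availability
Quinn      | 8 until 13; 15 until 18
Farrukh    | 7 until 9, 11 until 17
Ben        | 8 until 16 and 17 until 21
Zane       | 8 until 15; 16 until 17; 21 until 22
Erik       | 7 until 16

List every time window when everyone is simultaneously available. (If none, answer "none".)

Quinn ∩ Farrukh: 08:00-09:00, 11:00-13:00, 15:00-17:00.
Quinn ∩ Farrukh ∩ Ben: 08:00-09:00, 11:00-13:00, 15:00-16:00.
Quinn ∩ Farrukh ∩ Ben ∩ Zane: 08:00-09:00, 11:00-13:00.
Quinn ∩ Farrukh ∩ Ben ∩ Zane ∩ Erik: 08:00-09:00, 11:00-13:00.

08:00-09:00, 11:00-13:00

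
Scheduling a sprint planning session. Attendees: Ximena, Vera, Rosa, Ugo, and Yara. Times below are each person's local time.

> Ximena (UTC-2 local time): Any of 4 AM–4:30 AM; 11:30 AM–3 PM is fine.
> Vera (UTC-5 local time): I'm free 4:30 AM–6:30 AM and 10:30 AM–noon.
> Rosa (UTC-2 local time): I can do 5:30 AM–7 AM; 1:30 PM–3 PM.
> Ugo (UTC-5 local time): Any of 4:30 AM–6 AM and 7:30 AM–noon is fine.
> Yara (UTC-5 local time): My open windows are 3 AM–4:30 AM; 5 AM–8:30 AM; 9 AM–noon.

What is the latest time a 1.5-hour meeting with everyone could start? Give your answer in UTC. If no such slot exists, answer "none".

Ximena in UTC: 06:00-06:30, 13:30-17:00 (add 2h to convert from UTC-2).
Vera in UTC: 09:30-11:30, 15:30-17:00 (add 5h to convert from UTC-5).
Rosa in UTC: 07:30-09:00, 15:30-17:00 (add 2h to convert from UTC-2).
Ugo in UTC: 09:30-11:00, 12:30-17:00 (add 5h to convert from UTC-5).
Yara in UTC: 08:00-09:30, 10:00-13:30, 14:00-17:00 (add 5h to convert from UTC-5).
Ximena ∩ Vera: 15:30-17:00.
Ximena ∩ Vera ∩ Rosa: 15:30-17:00.
Ximena ∩ Vera ∩ Rosa ∩ Ugo: 15:30-17:00.
Ximena ∩ Vera ∩ Rosa ∩ Ugo ∩ Yara: 15:30-17:00.
So the common availability across everyone is 15:30-17:00.
The last common window of at least 90 minutes is 15:30-17:00; a 90-minute meeting can start as late as 15:30 and still end by 17:00.

15:30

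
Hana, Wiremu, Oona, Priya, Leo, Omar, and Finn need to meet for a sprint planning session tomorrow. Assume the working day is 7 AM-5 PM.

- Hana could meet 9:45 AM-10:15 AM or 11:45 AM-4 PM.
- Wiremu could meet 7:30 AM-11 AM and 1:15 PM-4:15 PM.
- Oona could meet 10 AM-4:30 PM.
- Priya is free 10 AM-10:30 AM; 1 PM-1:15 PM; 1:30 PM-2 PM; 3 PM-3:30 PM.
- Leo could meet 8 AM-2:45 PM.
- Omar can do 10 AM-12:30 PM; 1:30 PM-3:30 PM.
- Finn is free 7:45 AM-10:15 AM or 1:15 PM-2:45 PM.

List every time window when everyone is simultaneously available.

Hana ∩ Wiremu: 09:45-10:15, 13:15-16:00.
Hana ∩ Wiremu ∩ Oona: 10:00-10:15, 13:15-16:00.
Hana ∩ Wiremu ∩ Oona ∩ Priya: 10:00-10:15, 13:30-14:00, 15:00-15:30.
Hana ∩ Wiremu ∩ Oona ∩ Priya ∩ Leo: 10:00-10:15, 13:30-14:00.
Hana ∩ Wiremu ∩ Oona ∩ Priya ∩ Leo ∩ Omar: 10:00-10:15, 13:30-14:00.
Hana ∩ Wiremu ∩ Oona ∩ Priya ∩ Leo ∩ Omar ∩ Finn: 10:00-10:15, 13:30-14:00.
Those are the intersection windows.

10:00-10:15, 13:30-14:00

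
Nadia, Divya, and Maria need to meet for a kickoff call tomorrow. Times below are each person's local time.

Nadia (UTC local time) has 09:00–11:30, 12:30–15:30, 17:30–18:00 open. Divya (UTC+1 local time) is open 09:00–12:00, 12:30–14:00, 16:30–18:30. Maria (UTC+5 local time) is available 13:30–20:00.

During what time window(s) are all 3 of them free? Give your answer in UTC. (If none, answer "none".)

09:00-11:00, 12:30-13:00

Nadia in UTC: 09:00-11:30, 12:30-15:30, 17:30-18:00.
Divya in UTC: 08:00-11:00, 11:30-13:00, 15:30-17:30 (subtract 1h to convert from UTC+1).
Maria in UTC: 08:30-15:00 (subtract 5h to convert from UTC+5).
Nadia ∩ Divya: 09:00-11:00, 12:30-13:00.
Nadia ∩ Divya ∩ Maria: 09:00-11:00, 12:30-13:00.
So the common availability across everyone is 09:00-11:00, 12:30-13:00.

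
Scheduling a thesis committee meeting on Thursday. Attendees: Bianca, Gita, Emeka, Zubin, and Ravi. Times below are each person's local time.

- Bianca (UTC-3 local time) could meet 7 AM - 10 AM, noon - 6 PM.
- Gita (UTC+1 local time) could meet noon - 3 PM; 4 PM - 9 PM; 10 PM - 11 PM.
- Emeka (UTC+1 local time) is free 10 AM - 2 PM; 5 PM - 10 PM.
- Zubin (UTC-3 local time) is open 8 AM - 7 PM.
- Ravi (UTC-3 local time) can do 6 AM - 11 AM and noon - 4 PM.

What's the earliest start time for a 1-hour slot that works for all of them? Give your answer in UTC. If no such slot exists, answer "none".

11:00

Bianca in UTC: 10:00-13:00, 15:00-21:00 (add 3h to convert from UTC-3).
Gita in UTC: 11:00-14:00, 15:00-20:00, 21:00-22:00 (subtract 1h to convert from UTC+1).
Emeka in UTC: 09:00-13:00, 16:00-21:00 (subtract 1h to convert from UTC+1).
Zubin in UTC: 11:00-22:00 (add 3h to convert from UTC-3).
Ravi in UTC: 09:00-14:00, 15:00-19:00 (add 3h to convert from UTC-3).
Bianca ∩ Gita: 11:00-13:00, 15:00-20:00.
Bianca ∩ Gita ∩ Emeka: 11:00-13:00, 16:00-20:00.
Bianca ∩ Gita ∩ Emeka ∩ Zubin: 11:00-13:00, 16:00-20:00.
Bianca ∩ Gita ∩ Emeka ∩ Zubin ∩ Ravi: 11:00-13:00, 16:00-19:00.
The first common window of at least 60 minutes is 11:00-13:00, so the earliest start is 11:00.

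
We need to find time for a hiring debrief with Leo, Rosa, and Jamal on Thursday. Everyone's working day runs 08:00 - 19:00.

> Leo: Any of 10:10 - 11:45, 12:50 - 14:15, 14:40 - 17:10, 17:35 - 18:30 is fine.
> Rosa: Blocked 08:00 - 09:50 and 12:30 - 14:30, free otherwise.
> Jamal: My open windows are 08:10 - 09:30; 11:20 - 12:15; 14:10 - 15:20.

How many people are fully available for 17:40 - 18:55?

1

Leo free: 10:10-11:45, 12:50-14:15, 14:40-17:10, 17:35-18:30.
Rosa free: 09:50-12:30, 14:30-19:00 (invert busy blocks within the working day).
Jamal free: 08:10-09:30, 11:20-12:15, 14:10-15:20.
Rosa can make the full 17:40-18:55 slot — that's 1.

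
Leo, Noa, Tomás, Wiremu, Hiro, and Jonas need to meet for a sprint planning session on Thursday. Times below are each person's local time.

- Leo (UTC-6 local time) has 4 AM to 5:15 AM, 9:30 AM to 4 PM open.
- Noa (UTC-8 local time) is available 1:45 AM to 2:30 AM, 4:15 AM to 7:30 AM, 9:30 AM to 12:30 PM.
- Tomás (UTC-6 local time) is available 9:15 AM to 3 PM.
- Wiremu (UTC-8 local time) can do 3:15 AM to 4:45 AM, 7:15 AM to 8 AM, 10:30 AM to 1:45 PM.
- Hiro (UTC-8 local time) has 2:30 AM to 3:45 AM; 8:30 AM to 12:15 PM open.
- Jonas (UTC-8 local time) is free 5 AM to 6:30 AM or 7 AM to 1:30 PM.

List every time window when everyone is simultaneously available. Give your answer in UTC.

18:30-20:15

Leo in UTC: 10:00-11:15, 15:30-22:00 (add 6h to convert from UTC-6).
Noa in UTC: 09:45-10:30, 12:15-15:30, 17:30-20:30 (add 8h to convert from UTC-8).
Tomás in UTC: 15:15-21:00 (add 6h to convert from UTC-6).
Wiremu in UTC: 11:15-12:45, 15:15-16:00, 18:30-21:45 (add 8h to convert from UTC-8).
Hiro in UTC: 10:30-11:45, 16:30-20:15 (add 8h to convert from UTC-8).
Jonas in UTC: 13:00-14:30, 15:00-21:30 (add 8h to convert from UTC-8).
Leo ∩ Noa: 10:00-10:30, 17:30-20:30.
Leo ∩ Noa ∩ Tomás: 17:30-20:30.
Leo ∩ Noa ∩ Tomás ∩ Wiremu: 18:30-20:30.
Leo ∩ Noa ∩ Tomás ∩ Wiremu ∩ Hiro: 18:30-20:15.
Leo ∩ Noa ∩ Tomás ∩ Wiremu ∩ Hiro ∩ Jonas: 18:30-20:15.
Those are the intersection windows.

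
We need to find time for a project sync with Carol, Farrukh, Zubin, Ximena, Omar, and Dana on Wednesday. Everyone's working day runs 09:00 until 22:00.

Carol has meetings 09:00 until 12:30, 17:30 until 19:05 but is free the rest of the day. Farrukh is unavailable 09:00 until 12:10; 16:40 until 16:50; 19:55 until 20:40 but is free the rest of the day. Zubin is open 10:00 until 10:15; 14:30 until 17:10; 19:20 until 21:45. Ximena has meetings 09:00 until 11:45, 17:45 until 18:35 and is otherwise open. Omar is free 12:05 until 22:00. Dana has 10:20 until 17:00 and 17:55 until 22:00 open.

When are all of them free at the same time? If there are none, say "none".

14:30-16:40, 16:50-17:00, 19:20-19:55, 20:40-21:45

Carol free: 12:30-17:30, 19:05-22:00 (invert busy blocks within the working day).
Farrukh free: 12:10-16:40, 16:50-19:55, 20:40-22:00 (invert busy blocks within the working day).
Zubin free: 10:00-10:15, 14:30-17:10, 19:20-21:45.
Ximena free: 11:45-17:45, 18:35-22:00 (invert busy blocks within the working day).
Omar free: 12:05-22:00.
Dana free: 10:20-17:00, 17:55-22:00.
Carol ∩ Farrukh: 12:30-16:40, 16:50-17:30, 19:05-19:55, 20:40-22:00.
Carol ∩ Farrukh ∩ Zubin: 14:30-16:40, 16:50-17:10, 19:20-19:55, 20:40-21:45.
Carol ∩ Farrukh ∩ Zubin ∩ Ximena: 14:30-16:40, 16:50-17:10, 19:20-19:55, 20:40-21:45.
Carol ∩ Farrukh ∩ Zubin ∩ Ximena ∩ Omar: 14:30-16:40, 16:50-17:10, 19:20-19:55, 20:40-21:45.
Carol ∩ Farrukh ∩ Zubin ∩ Ximena ∩ Omar ∩ Dana: 14:30-16:40, 16:50-17:00, 19:20-19:55, 20:40-21:45.
Those are the intersection windows.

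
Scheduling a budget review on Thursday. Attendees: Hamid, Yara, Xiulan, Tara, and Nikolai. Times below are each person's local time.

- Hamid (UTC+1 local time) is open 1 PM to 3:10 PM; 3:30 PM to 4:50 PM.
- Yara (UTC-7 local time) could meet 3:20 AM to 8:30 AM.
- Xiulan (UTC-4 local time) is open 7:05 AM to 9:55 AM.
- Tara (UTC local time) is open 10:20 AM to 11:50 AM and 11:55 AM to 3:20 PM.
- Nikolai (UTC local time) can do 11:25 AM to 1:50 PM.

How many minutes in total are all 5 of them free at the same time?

Hamid in UTC: 12:00-14:10, 14:30-15:50 (subtract 1h to convert from UTC+1).
Yara in UTC: 10:20-15:30 (add 7h to convert from UTC-7).
Xiulan in UTC: 11:05-13:55 (add 4h to convert from UTC-4).
Tara in UTC: 10:20-11:50, 11:55-15:20.
Nikolai in UTC: 11:25-13:50.
Hamid ∩ Yara: 12:00-14:10, 14:30-15:30.
Hamid ∩ Yara ∩ Xiulan: 12:00-13:55.
Hamid ∩ Yara ∩ Xiulan ∩ Tara: 12:00-13:55.
Hamid ∩ Yara ∩ Xiulan ∩ Tara ∩ Nikolai: 12:00-13:50.
Those are the intersection windows.
That's a single block of 110 minutes.

110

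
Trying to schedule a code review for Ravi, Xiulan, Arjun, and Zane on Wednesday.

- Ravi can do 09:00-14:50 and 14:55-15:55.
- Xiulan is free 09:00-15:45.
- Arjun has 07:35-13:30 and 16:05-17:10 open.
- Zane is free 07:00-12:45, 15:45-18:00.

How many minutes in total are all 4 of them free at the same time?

Ravi ∩ Xiulan: 09:00-14:50, 14:55-15:45.
Ravi ∩ Xiulan ∩ Arjun: 09:00-13:30.
Ravi ∩ Xiulan ∩ Arjun ∩ Zane: 09:00-12:45.
That's a single block of 225 minutes.

225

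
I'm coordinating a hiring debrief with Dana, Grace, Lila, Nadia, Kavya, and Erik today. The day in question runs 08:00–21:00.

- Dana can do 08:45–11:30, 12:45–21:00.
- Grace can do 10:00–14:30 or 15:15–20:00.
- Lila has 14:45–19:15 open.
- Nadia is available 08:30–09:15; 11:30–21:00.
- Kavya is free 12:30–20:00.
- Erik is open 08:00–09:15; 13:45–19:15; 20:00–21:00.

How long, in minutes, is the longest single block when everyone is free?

240

Dana ∩ Grace: 10:00-11:30, 12:45-14:30, 15:15-20:00.
Dana ∩ Grace ∩ Lila: 15:15-19:15.
Dana ∩ Grace ∩ Lila ∩ Nadia: 15:15-19:15.
Dana ∩ Grace ∩ Lila ∩ Nadia ∩ Kavya: 15:15-19:15.
Dana ∩ Grace ∩ Lila ∩ Nadia ∩ Kavya ∩ Erik: 15:15-19:15.
Those are the intersection windows.
The longest is 15:15-19:15 at 240 minutes.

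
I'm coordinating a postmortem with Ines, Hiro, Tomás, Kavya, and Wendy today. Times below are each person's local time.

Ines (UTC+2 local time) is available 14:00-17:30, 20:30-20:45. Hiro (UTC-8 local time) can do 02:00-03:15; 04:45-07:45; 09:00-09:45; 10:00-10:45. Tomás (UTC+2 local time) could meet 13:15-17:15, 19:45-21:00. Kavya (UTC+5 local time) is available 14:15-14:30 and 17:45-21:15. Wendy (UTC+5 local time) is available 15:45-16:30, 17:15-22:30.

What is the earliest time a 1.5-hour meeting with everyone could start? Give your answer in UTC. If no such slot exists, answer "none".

Ines in UTC: 12:00-15:30, 18:30-18:45 (subtract 2h to convert from UTC+2).
Hiro in UTC: 10:00-11:15, 12:45-15:45, 17:00-17:45, 18:00-18:45 (add 8h to convert from UTC-8).
Tomás in UTC: 11:15-15:15, 17:45-19:00 (subtract 2h to convert from UTC+2).
Kavya in UTC: 09:15-09:30, 12:45-16:15 (subtract 5h to convert from UTC+5).
Wendy in UTC: 10:45-11:30, 12:15-17:30 (subtract 5h to convert from UTC+5).
Ines ∩ Hiro: 12:45-15:30, 18:30-18:45.
Ines ∩ Hiro ∩ Tomás: 12:45-15:15, 18:30-18:45.
Ines ∩ Hiro ∩ Tomás ∩ Kavya: 12:45-15:15.
Ines ∩ Hiro ∩ Tomás ∩ Kavya ∩ Wendy: 12:45-15:15.
The first common window of at least 90 minutes is 12:45-15:15, so the earliest start is 12:45.

12:45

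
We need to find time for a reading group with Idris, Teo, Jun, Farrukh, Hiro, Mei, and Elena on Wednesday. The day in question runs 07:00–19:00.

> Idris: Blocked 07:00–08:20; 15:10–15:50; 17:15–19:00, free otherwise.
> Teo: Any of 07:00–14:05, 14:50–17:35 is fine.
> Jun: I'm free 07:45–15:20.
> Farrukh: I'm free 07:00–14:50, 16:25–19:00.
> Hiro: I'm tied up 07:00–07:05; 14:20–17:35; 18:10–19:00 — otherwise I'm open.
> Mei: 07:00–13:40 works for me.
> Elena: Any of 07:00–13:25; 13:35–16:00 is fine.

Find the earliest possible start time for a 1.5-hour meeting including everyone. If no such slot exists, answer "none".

08:20

Idris free: 08:20-15:10, 15:50-17:15 (invert busy blocks within the working day).
Teo free: 07:00-14:05, 14:50-17:35.
Jun free: 07:45-15:20.
Farrukh free: 07:00-14:50, 16:25-19:00.
Hiro free: 07:05-14:20, 17:35-18:10 (invert busy blocks within the working day).
Mei free: 07:00-13:40.
Elena free: 07:00-13:25, 13:35-16:00.
Idris ∩ Teo: 08:20-14:05, 14:50-15:10, 15:50-17:15.
Idris ∩ Teo ∩ Jun: 08:20-14:05, 14:50-15:10.
Idris ∩ Teo ∩ Jun ∩ Farrukh: 08:20-14:05.
Idris ∩ Teo ∩ Jun ∩ Farrukh ∩ Hiro: 08:20-14:05.
Idris ∩ Teo ∩ Jun ∩ Farrukh ∩ Hiro ∩ Mei: 08:20-13:40.
Idris ∩ Teo ∩ Jun ∩ Farrukh ∩ Hiro ∩ Mei ∩ Elena: 08:20-13:25, 13:35-13:40.
The first common window of at least 90 minutes is 08:20-13:25, so the earliest start is 08:20.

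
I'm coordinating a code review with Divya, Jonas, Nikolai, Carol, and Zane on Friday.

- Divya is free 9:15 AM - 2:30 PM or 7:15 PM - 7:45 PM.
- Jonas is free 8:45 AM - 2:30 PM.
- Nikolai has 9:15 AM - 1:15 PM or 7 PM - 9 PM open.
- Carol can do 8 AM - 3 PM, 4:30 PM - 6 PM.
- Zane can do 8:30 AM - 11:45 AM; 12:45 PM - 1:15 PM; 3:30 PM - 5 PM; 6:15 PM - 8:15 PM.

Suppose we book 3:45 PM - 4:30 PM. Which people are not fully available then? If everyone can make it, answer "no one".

Divya: not fully free for 15:45-16:30. Jonas: not fully free for 15:45-16:30. Nikolai: not fully free for 15:45-16:30. Carol: not fully free for 15:45-16:30. Zane: free for 15:45-16:30.

Carol, Divya, Jonas, Nikolai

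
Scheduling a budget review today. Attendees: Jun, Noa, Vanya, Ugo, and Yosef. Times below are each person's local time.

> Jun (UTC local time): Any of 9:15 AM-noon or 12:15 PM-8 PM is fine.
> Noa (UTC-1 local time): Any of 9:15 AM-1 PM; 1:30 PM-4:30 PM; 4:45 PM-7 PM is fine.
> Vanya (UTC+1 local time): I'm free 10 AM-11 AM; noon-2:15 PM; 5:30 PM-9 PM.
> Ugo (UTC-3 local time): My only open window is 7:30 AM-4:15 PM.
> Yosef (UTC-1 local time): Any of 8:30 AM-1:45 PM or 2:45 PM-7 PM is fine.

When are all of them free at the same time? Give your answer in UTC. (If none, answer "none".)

Jun in UTC: 09:15-12:00, 12:15-20:00.
Noa in UTC: 10:15-14:00, 14:30-17:30, 17:45-20:00 (add 1h to convert from UTC-1).
Vanya in UTC: 09:00-10:00, 11:00-13:15, 16:30-20:00 (subtract 1h to convert from UTC+1).
Ugo in UTC: 10:30-19:15 (add 3h to convert from UTC-3).
Yosef in UTC: 09:30-14:45, 15:45-20:00 (add 1h to convert from UTC-1).
Jun ∩ Noa: 10:15-12:00, 12:15-14:00, 14:30-17:30, 17:45-20:00.
Jun ∩ Noa ∩ Vanya: 11:00-12:00, 12:15-13:15, 16:30-17:30, 17:45-20:00.
Jun ∩ Noa ∩ Vanya ∩ Ugo: 11:00-12:00, 12:15-13:15, 16:30-17:30, 17:45-19:15.
Jun ∩ Noa ∩ Vanya ∩ Ugo ∩ Yosef: 11:00-12:00, 12:15-13:15, 16:30-17:30, 17:45-19:15.
Those are the intersection windows.

11:00-12:00, 12:15-13:15, 16:30-17:30, 17:45-19:15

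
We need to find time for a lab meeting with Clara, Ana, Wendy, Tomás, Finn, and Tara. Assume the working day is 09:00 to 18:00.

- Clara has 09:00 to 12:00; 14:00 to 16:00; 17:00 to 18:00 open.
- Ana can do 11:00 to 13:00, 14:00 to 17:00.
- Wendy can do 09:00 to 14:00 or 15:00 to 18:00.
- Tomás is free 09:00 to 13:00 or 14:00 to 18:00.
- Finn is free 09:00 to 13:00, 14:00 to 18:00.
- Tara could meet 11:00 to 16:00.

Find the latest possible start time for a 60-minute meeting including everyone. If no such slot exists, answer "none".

Clara ∩ Ana: 11:00-12:00, 14:00-16:00.
Clara ∩ Ana ∩ Wendy: 11:00-12:00, 15:00-16:00.
Clara ∩ Ana ∩ Wendy ∩ Tomás: 11:00-12:00, 15:00-16:00.
Clara ∩ Ana ∩ Wendy ∩ Tomás ∩ Finn: 11:00-12:00, 15:00-16:00.
Clara ∩ Ana ∩ Wendy ∩ Tomás ∩ Finn ∩ Tara: 11:00-12:00, 15:00-16:00.
So the common availability across everyone is 11:00-12:00, 15:00-16:00.
The last common window of at least 60 minutes is 15:00-16:00; a 60-minute meeting can start as late as 15:00 and still end by 16:00.

15:00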